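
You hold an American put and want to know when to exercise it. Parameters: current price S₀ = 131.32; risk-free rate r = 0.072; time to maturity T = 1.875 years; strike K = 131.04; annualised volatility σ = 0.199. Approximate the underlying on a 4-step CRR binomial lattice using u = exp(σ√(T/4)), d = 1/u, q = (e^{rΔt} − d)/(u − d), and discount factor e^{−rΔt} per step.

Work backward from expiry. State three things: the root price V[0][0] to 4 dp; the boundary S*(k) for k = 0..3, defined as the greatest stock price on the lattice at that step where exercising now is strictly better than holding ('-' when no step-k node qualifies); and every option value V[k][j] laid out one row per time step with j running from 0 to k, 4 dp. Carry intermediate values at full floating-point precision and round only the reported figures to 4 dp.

Δt=0.46875  u=1.14596  d=0.87263  q=0.59157  discount=0.96681
step 4 (expiry): payoffs max(K−S,0) = 54.8940 31.0425 0.0000 0.0000 0.0000
step 3: (k=3,j=0): S=87.2606, (K−S)⁺=43.7794, hold=39.4306 ⇒ V=43.7794 exercise | (k=3,j=1): S=114.5935, (K−S)⁺=16.4465, hold=12.2578 ⇒ V=16.4465 exercise | (k=3,j=2): S=150.4880, (K−S)⁺=0.0000, hold=0.0000 ⇒ V=0.0000 continue | (k=3,j=3): S=197.6257, (K−S)⁺=0.0000, hold=0.0000 ⇒ V=0.0000 continue  boundary S*=114.5935
step 2: (k=2,j=0): S=99.9975, (K−S)⁺=31.0425, hold=26.6937 ⇒ V=31.0425 exercise | (k=2,j=1): S=131.3200, (K−S)⁺=0.0000, hold=6.4943 ⇒ V=6.4943 continue | (k=2,j=2): S=172.4537, (K−S)⁺=0.0000, hold=0.0000 ⇒ V=0.0000 continue  boundary S*=99.9975
step 1: (k=1,j=0): S=114.5935, (K−S)⁺=16.4465, hold=15.9722 ⇒ V=16.4465 exercise | (k=1,j=1): S=150.4880, (K−S)⁺=0.0000, hold=2.5644 ⇒ V=2.5644 continue  boundary S*=114.5935
step 0: (k=0,j=0): S=131.3200, (K−S)⁺=0.0000, hold=7.9610 ⇒ V=7.9610 continue  boundary S*=-

price = 7.9610
boundary = - 114.5935 99.9975 114.5935
tree:
7.9610
16.4465 2.5644
31.0425 6.4943 0.0000
43.7794 16.4465 0.0000 0.0000
54.8940 31.0425 0.0000 0.0000 0.0000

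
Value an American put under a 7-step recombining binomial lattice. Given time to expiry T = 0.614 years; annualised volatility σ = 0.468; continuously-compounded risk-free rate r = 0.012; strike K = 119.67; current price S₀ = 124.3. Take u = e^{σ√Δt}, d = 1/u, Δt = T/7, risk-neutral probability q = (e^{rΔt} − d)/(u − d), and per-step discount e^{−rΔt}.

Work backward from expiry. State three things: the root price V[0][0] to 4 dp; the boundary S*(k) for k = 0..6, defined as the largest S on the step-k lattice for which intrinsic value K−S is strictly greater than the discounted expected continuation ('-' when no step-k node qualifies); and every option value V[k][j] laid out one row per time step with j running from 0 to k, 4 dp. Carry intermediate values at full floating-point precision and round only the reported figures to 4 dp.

price = 15.6846
boundary = - - - - 71.3984 82.0133 94.2063
tree:
15.6846
21.8535 8.7407
29.5424 13.2038 3.7112
38.5465 19.4222 6.1983 0.9058
48.2716 27.6306 10.1794 1.7083 0.0000
57.5126 37.6567 16.3498 3.2216 0.0000 0.0000
65.5576 48.2716 25.4637 6.0756 0.0000 0.0000 0.0000
72.5613 57.5126 37.6567 11.4580 0.0000 0.0000 0.0000 0.0000

Δt=0.08771, u=1.14867, d=0.87057, q=0.46919, disc=e^(-rΔt)=0.99895
k=7 terminal: V=max(K-S,0) → 72.5613 57.5126 37.6567 11.4580 0.0000 0.0000 0.0000 0.0000
k=6: j=0 S=54.1124 intr=65.5576 cont=65.4317 V=65.5576[EX]; j=1 S=71.3984 intr=48.2716 cont=48.1457 V=48.2716[EX]; j=2 S=94.2063 intr=25.4637 cont=25.3378 V=25.4637[EX]; j=3 S=124.3000 intr=0.0000 cont=6.0756 V=6.0756[hold]; j=4 S=164.0070 intr=0.0000 cont=0.0000 V=0.0000[hold]; j=5 S=216.3983 intr=0.0000 cont=0.0000 V=0.0000[hold]; j=6 S=285.5257 intr=0.0000 cont=0.0000 V=0.0000[hold]  S*(6)=94.2063
k=5: j=0 S=62.1574 intr=57.5126 cont=57.3867 V=57.5126[EX]; j=1 S=82.0133 intr=37.6567 cont=37.5308 V=37.6567[EX]; j=2 S=108.2120 intr=11.4580 cont=16.3498 V=16.3498[hold]; j=3 S=142.7798 intr=0.0000 cont=3.2216 V=3.2216[hold]; j=4 S=188.3901 intr=0.0000 cont=0.0000 V=0.0000[hold]; j=5 S=248.5705 intr=0.0000 cont=0.0000 V=0.0000[hold]  S*(5)=82.0133
k=4: j=0 S=71.3984 intr=48.2716 cont=48.1457 V=48.2716[EX]; j=1 S=94.2063 intr=25.4637 cont=27.6306 V=27.6306[hold]; j=2 S=124.3000 intr=0.0000 cont=10.1794 V=10.1794[hold]; j=3 S=164.0070 intr=0.0000 cont=1.7083 V=1.7083[hold]; j=4 S=216.3983 intr=0.0000 cont=0.0000 V=0.0000[hold]  S*(4)=71.3984
k=3: j=0 S=82.0133 intr=37.6567 cont=38.5465 V=38.5465[hold]; j=1 S=108.2120 intr=11.4580 cont=19.4222 V=19.4222[hold]; j=2 S=142.7798 intr=0.0000 cont=6.1983 V=6.1983[hold]; j=3 S=188.3901 intr=0.0000 cont=0.9058 V=0.9058[hold]  S*(3)=-
k=2: j=0 S=94.2063 intr=25.4637 cont=29.5424 V=29.5424[hold]; j=1 S=124.3000 intr=0.0000 cont=13.2038 V=13.2038[hold]; j=2 S=164.0070 intr=0.0000 cont=3.7112 V=3.7112[hold]  S*(2)=-
k=1: j=0 S=108.2120 intr=11.4580 cont=21.8535 V=21.8535[hold]; j=1 S=142.7798 intr=0.0000 cont=8.7407 V=8.7407[hold]  S*(1)=-
k=0: j=0 S=124.3000 intr=0.0000 cont=15.6846 V=15.6846[hold]  S*(0)=-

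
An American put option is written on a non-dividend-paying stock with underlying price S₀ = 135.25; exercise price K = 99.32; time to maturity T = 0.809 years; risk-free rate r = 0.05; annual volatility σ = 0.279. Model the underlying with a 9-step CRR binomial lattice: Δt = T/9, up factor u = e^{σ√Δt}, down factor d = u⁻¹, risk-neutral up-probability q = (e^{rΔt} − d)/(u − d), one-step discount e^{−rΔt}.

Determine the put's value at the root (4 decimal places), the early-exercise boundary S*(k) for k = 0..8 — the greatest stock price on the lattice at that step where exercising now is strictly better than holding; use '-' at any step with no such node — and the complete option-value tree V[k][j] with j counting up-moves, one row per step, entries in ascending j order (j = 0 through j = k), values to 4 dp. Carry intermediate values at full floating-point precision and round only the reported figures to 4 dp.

Δt=0.08989  u=1.08725  d=0.91975  q=0.50599  discount=0.99552
step 9 (expiry): payoffs max(K−S,0) = 35.6133 24.0120 10.2980 0.0000 0.0000 0.0000 0.0000 0.0000 0.0000 0.0000
step 8: (k=8,j=0): S=69.2649, (K−S)⁺=30.0551, hold=29.6097 ⇒ V=30.0551 exercise | (k=8,j=1): S=81.8784, (K−S)⁺=17.4416, hold=16.9962 ⇒ V=17.4416 exercise | (k=8,j=2): S=96.7888, (K−S)⁺=2.5312, hold=5.0645 ⇒ V=5.0645 continue | (k=8,j=3): S=114.4146, (K−S)⁺=0.0000, hold=0.0000 ⇒ V=0.0000 continue | (k=8,j=4): S=135.2500, (K−S)⁺=0.0000, hold=0.0000 ⇒ V=0.0000 continue | (k=8,j=5): S=159.8797, (K−S)⁺=0.0000, hold=0.0000 ⇒ V=0.0000 continue | (k=8,j=6): S=188.9946, (K−S)⁺=0.0000, hold=0.0000 ⇒ V=0.0000 continue | (k=8,j=7): S=223.4114, (K−S)⁺=0.0000, hold=0.0000 ⇒ V=0.0000 continue | (k=8,j=8): S=264.0957, (K−S)⁺=0.0000, hold=0.0000 ⇒ V=0.0000 continue  boundary S*=81.8784
step 7: (k=7,j=0): S=75.3080, (K−S)⁺=24.0120, hold=23.5666 ⇒ V=24.0120 exercise | (k=7,j=1): S=89.0220, (K−S)⁺=10.2980, hold=11.1287 ⇒ V=11.1287 continue | (k=7,j=2): S=105.2333, (K−S)⁺=0.0000, hold=2.4907 ⇒ V=2.4907 continue | (k=7,j=3): S=124.3968, (K−S)⁺=0.0000, hold=0.0000 ⇒ V=0.0000 continue | (k=7,j=4): S=147.0501, (K−S)⁺=0.0000, hold=0.0000 ⇒ V=0.0000 continue | (k=7,j=5): S=173.8286, (K−S)⁺=0.0000, hold=0.0000 ⇒ V=0.0000 continue | (k=7,j=6): S=205.4837, (K−S)⁺=0.0000, hold=0.0000 ⇒ V=0.0000 continue | (k=7,j=7): S=242.9032, (K−S)⁺=0.0000, hold=0.0000 ⇒ V=0.0000 continue  boundary S*=75.3080
step 6: (k=6,j=0): S=81.8784, (K−S)⁺=17.4416, hold=17.4147 ⇒ V=17.4416 exercise | (k=6,j=1): S=96.7888, (K−S)⁺=2.5312, hold=6.7276 ⇒ V=6.7276 continue | (k=6,j=2): S=114.4146, (K−S)⁺=0.0000, hold=1.2249 ⇒ V=1.2249 continue | (k=6,j=3): S=135.2500, (K−S)⁺=0.0000, hold=0.0000 ⇒ V=0.0000 continue | (k=6,j=4): S=159.8797, (K−S)⁺=0.0000, hold=0.0000 ⇒ V=0.0000 continue | (k=6,j=5): S=188.9946, (K−S)⁺=0.0000, hold=0.0000 ⇒ V=0.0000 continue | (k=6,j=6): S=223.4114, (K−S)⁺=0.0000, hold=0.0000 ⇒ V=0.0000 continue  boundary S*=81.8784
step 5: (k=5,j=0): S=89.0220, (K−S)⁺=10.2980, hold=11.9665 ⇒ V=11.9665 continue | (k=5,j=1): S=105.2333, (K−S)⁺=0.0000, hold=3.9256 ⇒ V=3.9256 continue | (k=5,j=2): S=124.3968, (K−S)⁺=0.0000, hold=0.6024 ⇒ V=0.6024 continue | (k=5,j=3): S=147.0501, (K−S)⁺=0.0000, hold=0.0000 ⇒ V=0.0000 continue | (k=5,j=4): S=173.8286, (K−S)⁺=0.0000, hold=0.0000 ⇒ V=0.0000 continue | (k=5,j=5): S=205.4837, (K−S)⁺=0.0000, hold=0.0000 ⇒ V=0.0000 continue  boundary S*=-
step 4: (k=4,j=0): S=96.7888, (K−S)⁺=2.5312, hold=7.8624 ⇒ V=7.8624 continue | (k=4,j=1): S=114.4146, (K−S)⁺=0.0000, hold=2.2340 ⇒ V=2.2340 continue | (k=4,j=2): S=135.2500, (K−S)⁺=0.0000, hold=0.2962 ⇒ V=0.2962 continue | (k=4,j=3): S=159.8797, (K−S)⁺=0.0000, hold=0.0000 ⇒ V=0.0000 continue | (k=4,j=4): S=188.9946, (K−S)⁺=0.0000, hold=0.0000 ⇒ V=0.0000 continue  boundary S*=-
step 3: (k=3,j=0): S=105.2333, (K−S)⁺=0.0000, hold=4.9920 ⇒ V=4.9920 continue | (k=3,j=1): S=124.3968, (K−S)⁺=0.0000, hold=1.2479 ⇒ V=1.2479 continue | (k=3,j=2): S=147.0501, (K−S)⁺=0.0000, hold=0.1457 ⇒ V=0.1457 continue | (k=3,j=3): S=173.8286, (K−S)⁺=0.0000, hold=0.0000 ⇒ V=0.0000 continue  boundary S*=-
step 2: (k=2,j=0): S=114.4146, (K−S)⁺=0.0000, hold=3.0836 ⇒ V=3.0836 continue | (k=2,j=1): S=135.2500, (K−S)⁺=0.0000, hold=0.6871 ⇒ V=0.6871 continue | (k=2,j=2): S=159.8797, (K−S)⁺=0.0000, hold=0.0716 ⇒ V=0.0716 continue  boundary S*=-
step 1: (k=1,j=0): S=124.3968, (K−S)⁺=0.0000, hold=1.8626 ⇒ V=1.8626 continue | (k=1,j=1): S=147.0501, (K−S)⁺=0.0000, hold=0.3740 ⇒ V=0.3740 continue  boundary S*=-
step 0: (k=0,j=0): S=135.2500, (K−S)⁺=0.0000, hold=1.1044 ⇒ V=1.1044 continue  boundary S*=-

price = 1.1044
boundary = - - - - - - 81.8784 75.3080 81.8784
tree:
1.1044
1.8626 0.3740
3.0836 0.6871 0.0716
4.9920 1.2479 0.1457 0.0000
7.8624 2.2340 0.2962 0.0000 0.0000
11.9665 3.9256 0.6024 0.0000 0.0000 0.0000
17.4416 6.7276 1.2249 0.0000 0.0000 0.0000 0.0000
24.0120 11.1287 2.4907 0.0000 0.0000 0.0000 0.0000 0.0000
30.0551 17.4416 5.0645 0.0000 0.0000 0.0000 0.0000 0.0000 0.0000
35.6133 24.0120 10.2980 0.0000 0.0000 0.0000 0.0000 0.0000 0.0000 0.0000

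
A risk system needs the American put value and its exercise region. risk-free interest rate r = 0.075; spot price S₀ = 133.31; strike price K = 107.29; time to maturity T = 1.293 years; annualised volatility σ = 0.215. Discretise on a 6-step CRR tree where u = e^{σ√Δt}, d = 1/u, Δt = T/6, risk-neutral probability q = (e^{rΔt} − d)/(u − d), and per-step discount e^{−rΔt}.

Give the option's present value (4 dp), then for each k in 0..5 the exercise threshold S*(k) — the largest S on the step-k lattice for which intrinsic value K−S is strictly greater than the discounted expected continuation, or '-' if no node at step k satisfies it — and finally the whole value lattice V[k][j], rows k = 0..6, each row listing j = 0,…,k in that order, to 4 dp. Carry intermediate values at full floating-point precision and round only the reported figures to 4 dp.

price = 1.3202
boundary = - - - - 89.4293 98.8156
tree:
1.3202
2.6403 0.3072
5.1675 0.7040 0.0000
9.8181 1.6134 0.0000 0.0000
17.8607 3.6976 0.0000 0.0000 0.0000
26.3554 8.4744 0.0000 0.0000 0.0000 0.0000
34.0433 17.8607 0.0000 0.0000 0.0000 0.0000 0.0000

Δt=0.21550, u=1.10496, d=0.90501, q=0.55656, disc=e^(-rΔt)=0.98397
k=6 terminal: V=max(K-S,0) → 34.0433 17.8607 0.0000 0.0000 0.0000 0.0000 0.0000
k=5: j=0 S=80.9346 intr=26.3554 cont=24.6353 V=26.3554[EX]; j=1 S=98.8156 intr=8.4744 cont=7.7932 V=8.4744[EX]; j=2 S=120.6471 intr=0.0000 cont=0.0000 V=0.0000[hold]; j=3 S=147.3019 intr=0.0000 cont=0.0000 V=0.0000[hold]; j=4 S=179.8457 intr=0.0000 cont=0.0000 V=0.0000[hold]; j=5 S=219.5793 intr=0.0000 cont=0.0000 V=0.0000[hold]  S*(5)=98.8156
k=4: j=0 S=89.4293 intr=17.8607 cont=16.1406 V=17.8607[EX]; j=1 S=109.1871 intr=0.0000 cont=3.6976 V=3.6976[hold]; j=2 S=133.3100 intr=0.0000 cont=0.0000 V=0.0000[hold]; j=3 S=162.7624 intr=0.0000 cont=0.0000 V=0.0000[hold]; j=4 S=198.7219 intr=0.0000 cont=0.0000 V=0.0000[hold]  S*(4)=89.4293
k=3: j=0 S=98.8156 intr=8.4744 cont=9.8181 V=9.8181[hold]; j=1 S=120.6471 intr=0.0000 cont=1.6134 V=1.6134[hold]; j=2 S=147.3019 intr=0.0000 cont=0.0000 V=0.0000[hold]; j=3 S=179.8457 intr=0.0000 cont=0.0000 V=0.0000[hold]  S*(3)=-
k=2: j=0 S=109.1871 intr=0.0000 cont=5.1675 V=5.1675[hold]; j=1 S=133.3100 intr=0.0000 cont=0.7040 V=0.7040[hold]; j=2 S=162.7624 intr=0.0000 cont=0.0000 V=0.0000[hold]  S*(2)=-
k=1: j=0 S=120.6471 intr=0.0000 cont=2.6403 V=2.6403[hold]; j=1 S=147.3019 intr=0.0000 cont=0.3072 V=0.3072[hold]  S*(1)=-
k=0: j=0 S=133.3100 intr=0.0000 cont=1.3202 V=1.3202[hold]  S*(0)=-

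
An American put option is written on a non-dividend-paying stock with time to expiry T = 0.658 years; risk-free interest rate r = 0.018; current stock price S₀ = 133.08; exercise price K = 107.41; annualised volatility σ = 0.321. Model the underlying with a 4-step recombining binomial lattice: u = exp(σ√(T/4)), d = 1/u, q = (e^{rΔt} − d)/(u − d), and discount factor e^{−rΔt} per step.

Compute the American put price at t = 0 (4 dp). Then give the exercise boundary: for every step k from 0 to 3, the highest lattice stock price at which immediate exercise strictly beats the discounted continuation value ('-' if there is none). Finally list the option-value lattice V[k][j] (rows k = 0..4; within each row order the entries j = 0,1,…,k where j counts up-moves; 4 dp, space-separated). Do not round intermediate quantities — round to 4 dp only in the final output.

price = 3.4075
boundary = - - - 90.0505
tree:
3.4075
5.9342 0.6787
10.2203 1.3062 0.0000
17.3595 2.5139 0.0000 0.0000
28.3523 4.8381 0.0000 0.0000 0.0000

Δt=0.16450, u=1.13905, d=0.87793, q=0.47885, disc=e^(-rΔt)=0.99704
k=4 terminal: V=max(K-S,0) → 28.3523 4.8381 0.0000 0.0000 0.0000
k=3: j=0 S=90.0505 intr=17.3595 cont=17.0419 V=17.3595[EX]; j=1 S=116.8344 intr=0.0000 cont=2.5139 V=2.5139[hold]; j=2 S=151.5846 intr=0.0000 cont=0.0000 V=0.0000[hold]; j=3 S=196.6705 intr=0.0000 cont=0.0000 V=0.0000[hold]  S*(3)=90.0505
k=2: j=0 S=102.5719 intr=4.8381 cont=10.2203 V=10.2203[hold]; j=1 S=133.0800 intr=0.0000 cont=1.3062 V=1.3062[hold]; j=2 S=172.6621 intr=0.0000 cont=0.0000 V=0.0000[hold]  S*(2)=-
k=1: j=0 S=116.8344 intr=0.0000 cont=5.9342 V=5.9342[hold]; j=1 S=151.5846 intr=0.0000 cont=0.6787 V=0.6787[hold]  S*(1)=-
k=0: j=0 S=133.0800 intr=0.0000 cont=3.4075 V=3.4075[hold]  S*(0)=-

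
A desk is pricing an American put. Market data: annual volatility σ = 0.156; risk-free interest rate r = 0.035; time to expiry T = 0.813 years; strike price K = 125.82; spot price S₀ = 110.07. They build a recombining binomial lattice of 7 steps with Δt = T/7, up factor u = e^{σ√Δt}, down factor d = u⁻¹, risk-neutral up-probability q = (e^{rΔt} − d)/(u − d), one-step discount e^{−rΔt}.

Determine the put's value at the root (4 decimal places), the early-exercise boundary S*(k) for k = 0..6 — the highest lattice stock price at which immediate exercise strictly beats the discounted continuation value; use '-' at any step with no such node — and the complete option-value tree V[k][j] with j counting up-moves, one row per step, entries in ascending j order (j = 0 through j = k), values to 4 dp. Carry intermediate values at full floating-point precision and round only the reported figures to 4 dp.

Δt=0.11614  u=1.05460  d=0.94822  q=0.52500  discount=0.99594
step 7 (expiry): payoffs max(K−S,0) = 49.9542 41.4430 31.9770 21.4490 9.7398 0.0000 0.0000 0.0000
step 6: (k=6,j=0): S=80.0083, (K−S)⁺=45.8117, hold=45.3013 ⇒ V=45.8117 exercise | (k=6,j=1): S=88.9842, (K−S)⁺=36.8358, hold=36.3254 ⇒ V=36.8358 exercise | (k=6,j=2): S=98.9671, (K−S)⁺=26.8529, hold=26.3425 ⇒ V=26.8529 exercise | (k=6,j=3): S=110.0700, (K−S)⁺=15.7500, hold=15.2396 ⇒ V=15.7500 exercise | (k=6,j=4): S=122.4185, (K−S)⁺=3.4015, hold=4.6076 ⇒ V=4.6076 continue | (k=6,j=5): S=136.1523, (K−S)⁺=0.0000, hold=0.0000 ⇒ V=0.0000 continue | (k=6,j=6): S=151.4269, (K−S)⁺=0.0000, hold=0.0000 ⇒ V=0.0000 continue  boundary S*=110.0700
step 5: (k=5,j=0): S=84.3770, (K−S)⁺=41.4430, hold=40.9326 ⇒ V=41.4430 exercise | (k=5,j=1): S=93.8430, (K−S)⁺=31.9770, hold=31.4666 ⇒ V=31.9770 exercise | (k=5,j=2): S=104.3710, (K−S)⁺=21.4490, hold=20.9386 ⇒ V=21.4490 exercise | (k=5,j=3): S=116.0802, (K−S)⁺=9.7398, hold=9.8601 ⇒ V=9.8601 continue | (k=5,j=4): S=129.1029, (K−S)⁺=0.0000, hold=2.1797 ⇒ V=2.1797 continue | (k=5,j=5): S=143.5866, (K−S)⁺=0.0000, hold=0.0000 ⇒ V=0.0000 continue  boundary S*=104.3710
step 4: (k=4,j=0): S=88.9842, (K−S)⁺=36.8358, hold=36.3254 ⇒ V=36.8358 exercise | (k=4,j=1): S=98.9671, (K−S)⁺=26.8529, hold=26.3425 ⇒ V=26.8529 exercise | (k=4,j=2): S=110.0700, (K−S)⁺=15.7500, hold=15.3024 ⇒ V=15.7500 exercise | (k=4,j=3): S=122.4185, (K−S)⁺=3.4015, hold=5.8042 ⇒ V=5.8042 continue | (k=4,j=4): S=136.1523, (K−S)⁺=0.0000, hold=1.0312 ⇒ V=1.0312 continue  boundary S*=110.0700
step 3: (k=3,j=0): S=93.8430, (K−S)⁺=31.9770, hold=31.4666 ⇒ V=31.9770 exercise | (k=3,j=1): S=104.3710, (K−S)⁺=21.4490, hold=20.9386 ⇒ V=21.4490 exercise | (k=3,j=2): S=116.0802, (K−S)⁺=9.7398, hold=10.4857 ⇒ V=10.4857 continue | (k=3,j=3): S=129.1029, (K−S)⁺=0.0000, hold=3.2850 ⇒ V=3.2850 continue  boundary S*=104.3710
step 2: (k=2,j=0): S=98.9671, (K−S)⁺=26.8529, hold=26.3425 ⇒ V=26.8529 exercise | (k=2,j=1): S=110.0700, (K−S)⁺=15.7500, hold=15.6296 ⇒ V=15.7500 exercise | (k=2,j=2): S=122.4185, (K−S)⁺=3.4015, hold=6.6781 ⇒ V=6.6781 continue  boundary S*=110.0700
step 1: (k=1,j=0): S=104.3710, (K−S)⁺=21.4490, hold=20.9386 ⇒ V=21.4490 exercise | (k=1,j=1): S=116.0802, (K−S)⁺=9.7398, hold=10.9427 ⇒ V=10.9427 continue  boundary S*=104.3710
step 0: (k=0,j=0): S=110.0700, (K−S)⁺=15.7500, hold=15.8685 ⇒ V=15.8685 continue  boundary S*=-

price = 15.8685
boundary = - 104.3710 110.0700 104.3710 110.0700 104.3710 110.0700
tree:
15.8685
21.4490 10.9427
26.8529 15.7500 6.6781
31.9770 21.4490 10.4857 3.2850
36.8358 26.8529 15.7500 5.8042 1.0312
41.4430 31.9770 21.4490 9.8601 2.1797 0.0000
45.8117 36.8358 26.8529 15.7500 4.6076 0.0000 0.0000
49.9542 41.4430 31.9770 21.4490 9.7398 0.0000 0.0000 0.0000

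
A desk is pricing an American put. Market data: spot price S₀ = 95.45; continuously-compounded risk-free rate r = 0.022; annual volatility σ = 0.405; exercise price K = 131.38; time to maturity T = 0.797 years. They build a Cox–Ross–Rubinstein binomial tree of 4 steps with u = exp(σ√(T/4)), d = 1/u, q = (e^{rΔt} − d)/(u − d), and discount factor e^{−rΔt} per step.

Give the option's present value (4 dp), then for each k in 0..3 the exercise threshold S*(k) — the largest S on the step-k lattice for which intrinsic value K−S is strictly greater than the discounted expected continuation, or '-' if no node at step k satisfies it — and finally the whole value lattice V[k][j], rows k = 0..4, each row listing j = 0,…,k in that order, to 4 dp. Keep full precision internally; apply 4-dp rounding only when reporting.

price = 38.5895
boundary = - 79.6643 66.4892 79.6643
tree:
38.5895
51.7157 23.9719
64.8908 36.3087 10.1178
75.8869 51.7157 19.0665 0.0000
85.0645 64.8908 35.9300 0.0000 0.0000

Δt=0.19925  u=1.19815  d=0.83462  q=0.46701  discount=0.99563
step 4 (expiry): payoffs max(K−S,0) = 85.0645 64.8908 35.9300 0.0000 0.0000
step 3: (k=3,j=0): S=55.4931, (K−S)⁺=75.8869, hold=75.3123 ⇒ V=75.8869 exercise | (k=3,j=1): S=79.6643, (K−S)⁺=51.7157, hold=51.1411 ⇒ V=51.7157 exercise | (k=3,j=2): S=114.3637, (K−S)⁺=17.0163, hold=19.0665 ⇒ V=19.0665 continue | (k=3,j=3): S=164.1774, (K−S)⁺=0.0000, hold=0.0000 ⇒ V=0.0000 continue  boundary S*=79.6643
step 2: (k=2,j=0): S=66.4892, (K−S)⁺=64.8908, hold=64.3162 ⇒ V=64.8908 exercise | (k=2,j=1): S=95.4500, (K−S)⁺=35.9300, hold=36.3087 ⇒ V=36.3087 continue | (k=2,j=2): S=137.0253, (K−S)⁺=0.0000, hold=10.1178 ⇒ V=10.1178 continue  boundary S*=66.4892
step 1: (k=1,j=0): S=79.6643, (K−S)⁺=51.7157, hold=51.3172 ⇒ V=51.7157 exercise | (k=1,j=1): S=114.3637, (K−S)⁺=17.0163, hold=23.9719 ⇒ V=23.9719 continue  boundary S*=79.6643
step 0: (k=0,j=0): S=95.4500, (K−S)⁺=35.9300, hold=38.5895 ⇒ V=38.5895 continue  boundary S*=-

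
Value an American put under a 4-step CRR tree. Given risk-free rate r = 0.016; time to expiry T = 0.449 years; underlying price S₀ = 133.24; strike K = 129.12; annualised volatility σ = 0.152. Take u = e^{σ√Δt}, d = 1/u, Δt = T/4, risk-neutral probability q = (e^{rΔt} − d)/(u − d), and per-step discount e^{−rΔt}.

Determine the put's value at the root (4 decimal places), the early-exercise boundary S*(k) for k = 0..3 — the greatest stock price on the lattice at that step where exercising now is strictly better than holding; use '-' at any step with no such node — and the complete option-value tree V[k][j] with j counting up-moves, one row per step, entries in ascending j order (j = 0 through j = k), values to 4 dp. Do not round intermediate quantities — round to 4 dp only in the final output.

price = 3.3840
boundary = - - - 114.3627
tree:
3.3840
5.7664 1.0600
9.4806 2.1450 0.0000
14.7573 4.3403 0.0000 0.0000
20.4355 8.7825 0.0000 0.0000 0.0000

Δt=0.11225  u=1.05224  d=0.95035  q=0.50491  discount=0.99821
step 4 (expiry): payoffs max(K−S,0) = 20.4355 8.7825 0.0000 0.0000 0.0000
step 3: (k=3,j=0): S=114.3627, (K−S)⁺=14.7573, hold=14.5256 ⇒ V=14.7573 exercise | (k=3,j=1): S=126.6245, (K−S)⁺=2.4955, hold=4.3403 ⇒ V=4.3403 continue | (k=3,j=2): S=140.2011, (K−S)⁺=0.0000, hold=0.0000 ⇒ V=0.0000 continue | (k=3,j=3): S=155.2333, (K−S)⁺=0.0000, hold=0.0000 ⇒ V=0.0000 continue  boundary S*=114.3627
step 2: (k=2,j=0): S=120.3375, (K−S)⁺=8.7825, hold=9.4806 ⇒ V=9.4806 continue | (k=2,j=1): S=133.2400, (K−S)⁺=0.0000, hold=2.1450 ⇒ V=2.1450 continue | (k=2,j=2): S=147.5258, (K−S)⁺=0.0000, hold=0.0000 ⇒ V=0.0000 continue  boundary S*=-
step 1: (k=1,j=0): S=126.6245, (K−S)⁺=2.4955, hold=5.7664 ⇒ V=5.7664 continue | (k=1,j=1): S=140.2011, (K−S)⁺=0.0000, hold=1.0600 ⇒ V=1.0600 continue  boundary S*=-
step 0: (k=0,j=0): S=133.2400, (K−S)⁺=0.0000, hold=3.3840 ⇒ V=3.3840 continue  boundary S*=-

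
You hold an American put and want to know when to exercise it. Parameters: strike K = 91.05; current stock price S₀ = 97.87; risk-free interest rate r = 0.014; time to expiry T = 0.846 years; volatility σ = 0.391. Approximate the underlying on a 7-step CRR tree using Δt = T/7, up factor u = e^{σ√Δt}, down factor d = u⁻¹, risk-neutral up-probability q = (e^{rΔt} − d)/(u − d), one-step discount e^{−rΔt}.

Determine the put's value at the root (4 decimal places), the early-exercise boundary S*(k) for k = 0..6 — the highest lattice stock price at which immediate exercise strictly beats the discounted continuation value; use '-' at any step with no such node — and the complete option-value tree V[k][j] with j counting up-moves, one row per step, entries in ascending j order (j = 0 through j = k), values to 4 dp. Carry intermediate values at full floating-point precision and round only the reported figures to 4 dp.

price = 10.1361
boundary = - - - - 56.8220 65.0953 74.5732
tree:
10.1361
14.4472 5.3552
19.9962 8.2986 2.0855
26.7190 12.5559 3.5713 0.4328
34.2280 18.4244 6.0436 0.8216 0.0000
41.4499 25.9547 10.0761 1.5595 0.0000 0.0000
47.7538 34.2280 16.4768 2.9602 0.0000 0.0000 0.0000
53.2566 41.4499 25.9547 5.6188 0.0000 0.0000 0.0000 0.0000

Δt=0.12086, u=1.14560, d=0.87290, q=0.47228, disc=e^(-rΔt)=0.99831
k=7 terminal: V=max(K-S,0) → 53.2566 41.4499 25.9547 5.6188 0.0000 0.0000 0.0000 0.0000
k=6: j=0 S=43.2962 intr=47.7538 cont=47.5999 V=47.7538[EX]; j=1 S=56.8220 intr=34.2280 cont=34.0741 V=34.2280[EX]; j=2 S=74.5732 intr=16.4768 cont=16.3228 V=16.4768[EX]; j=3 S=97.8700 intr=0.0000 cont=2.9602 V=2.9602[hold]; j=4 S=128.4447 intr=0.0000 cont=0.0000 V=0.0000[hold]; j=5 S=168.5710 intr=0.0000 cont=0.0000 V=0.0000[hold]; j=6 S=221.2328 intr=0.0000 cont=0.0000 V=0.0000[hold]  S*(6)=74.5732
k=5: j=0 S=49.6001 intr=41.4499 cont=41.2959 V=41.4499[EX]; j=1 S=65.0953 intr=25.9547 cont=25.8008 V=25.9547[EX]; j=2 S=85.4312 intr=5.6188 cont=10.0761 V=10.0761[hold]; j=3 S=112.1200 intr=0.0000 cont=1.5595 V=1.5595[hold]; j=4 S=147.1464 intr=0.0000 cont=0.0000 V=0.0000[hold]; j=5 S=193.1151 intr=0.0000 cont=0.0000 V=0.0000[hold]  S*(5)=65.0953
k=4: j=0 S=56.8220 intr=34.2280 cont=34.0741 V=34.2280[EX]; j=1 S=74.5732 intr=16.4768 cont=18.4244 V=18.4244[hold]; j=2 S=97.8700 intr=0.0000 cont=6.0436 V=6.0436[hold]; j=3 S=128.4447 intr=0.0000 cont=0.8216 V=0.8216[hold]; j=4 S=168.5710 intr=0.0000 cont=0.0000 V=0.0000[hold]  S*(4)=56.8220
k=3: j=0 S=65.0953 intr=25.9547 cont=26.7190 V=26.7190[hold]; j=1 S=85.4312 intr=5.6188 cont=12.5559 V=12.5559[hold]; j=2 S=112.1200 intr=0.0000 cont=3.5713 V=3.5713[hold]; j=3 S=147.1464 intr=0.0000 cont=0.4328 V=0.4328[hold]  S*(3)=-
k=2: j=0 S=74.5732 intr=16.4768 cont=19.9962 V=19.9962[hold]; j=1 S=97.8700 intr=0.0000 cont=8.2986 V=8.2986[hold]; j=2 S=128.4447 intr=0.0000 cont=2.0855 V=2.0855[hold]  S*(2)=-
k=1: j=0 S=85.4312 intr=5.6188 cont=14.4472 V=14.4472[hold]; j=1 S=112.1200 intr=0.0000 cont=5.3552 V=5.3552[hold]  S*(1)=-
k=0: j=0 S=97.8700 intr=0.0000 cont=10.1361 V=10.1361[hold]  S*(0)=-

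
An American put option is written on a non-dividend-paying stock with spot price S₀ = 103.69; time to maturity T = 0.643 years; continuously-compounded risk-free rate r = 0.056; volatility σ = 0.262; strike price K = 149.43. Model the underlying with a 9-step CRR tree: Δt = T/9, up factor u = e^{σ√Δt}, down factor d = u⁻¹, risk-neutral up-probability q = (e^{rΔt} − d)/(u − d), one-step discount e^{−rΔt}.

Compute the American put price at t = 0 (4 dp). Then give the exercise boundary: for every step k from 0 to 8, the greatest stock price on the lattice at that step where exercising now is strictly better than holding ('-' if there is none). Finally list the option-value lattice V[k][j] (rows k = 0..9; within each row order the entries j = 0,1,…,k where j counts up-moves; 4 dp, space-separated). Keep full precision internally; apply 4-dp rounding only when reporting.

params: Δt=0.07144 u=1.07254 d=0.93237 q=0.51110 e^(-rΔt)=0.99601
t_9 payoffs: 94.2206 85.9202 76.3719 65.3881 52.7530 38.2183 21.4983 2.2646 0.0000 0.0000
t_8: node(8,0) S=59.2143 payoff=90.2157 vs cont=89.6190 → 90.2157 [stop]  node(8,1) S=68.1168 payoff=81.3132 vs cont=80.7165 → 81.3132 [stop]  node(8,2) S=78.3577 payoff=71.0723 vs cont=70.4756 → 71.0723 [stop]  node(8,3) S=90.1383 payoff=59.2917 vs cont=58.6950 → 59.2917 [stop]  node(8,4) S=103.6900 payoff=45.7400 vs cont=45.1433 → 45.7400 [stop]  node(8,5) S=119.2791 payoff=30.1509 vs cont=29.5542 → 30.1509 [stop]  node(8,6) S=137.2119 payoff=12.2181 vs cont=11.6214 → 12.2181 [stop]  node(8,7) S=157.8408 payoff=0.0000 vs cont=1.1028 → 1.1028 [wait]  node(8,8) S=181.5711 payoff=0.0000 vs cont=0.0000 → 0.0000 [wait]  ⇒ S*(8)=137.2119
t_7: node(7,0) S=63.5098 payoff=85.9202 vs cont=85.3235 → 85.9202 [stop]  node(7,1) S=73.0581 payoff=76.3719 vs cont=75.7753 → 76.3719 [stop]  node(7,2) S=84.0419 payoff=65.3881 vs cont=64.7915 → 65.3881 [stop]  node(7,3) S=96.6770 payoff=52.7530 vs cont=52.1563 → 52.7530 [stop]  node(7,4) S=111.2117 payoff=38.2183 vs cont=37.6216 → 38.2183 [stop]  node(7,5) S=127.9317 payoff=21.4983 vs cont=20.9017 → 21.4983 [stop]  node(7,6) S=147.1654 payoff=2.2646 vs cont=6.5110 → 6.5110 [wait]  node(7,7) S=169.2907 payoff=0.0000 vs cont=0.5370 → 0.5370 [wait]  ⇒ S*(7)=127.9317
t_6: node(6,0) S=68.1168 payoff=81.3132 vs cont=80.7165 → 81.3132 [stop]  node(6,1) S=78.3577 payoff=71.0723 vs cont=70.4756 → 71.0723 [stop]  node(6,2) S=90.1383 payoff=59.2917 vs cont=58.6950 → 59.2917 [stop]  node(6,3) S=103.6900 payoff=45.7400 vs cont=45.1433 → 45.7400 [stop]  node(6,4) S=119.2791 payoff=30.1509 vs cont=29.5542 → 30.1509 [stop]  node(6,5) S=137.2119 payoff=12.2181 vs cont=13.7830 → 13.7830 [wait]  node(6,6) S=157.8408 payoff=0.0000 vs cont=3.4439 → 3.4439 [wait]  ⇒ S*(6)=119.2791
t_5: node(5,0) S=73.0581 payoff=76.3719 vs cont=75.7753 → 76.3719 [stop]  node(5,1) S=84.0419 payoff=65.3881 vs cont=64.7915 → 65.3881 [stop]  node(5,2) S=96.6770 payoff=52.7530 vs cont=52.1563 → 52.7530 [stop]  node(5,3) S=111.2117 payoff=38.2183 vs cont=37.6216 → 38.2183 [stop]  node(5,4) S=127.9317 payoff=21.4983 vs cont=21.6983 → 21.6983 [wait]  node(5,5) S=147.1654 payoff=2.2646 vs cont=8.4648 → 8.4648 [wait]  ⇒ S*(5)=111.2117
t_4: node(4,0) S=78.3577 payoff=71.0723 vs cont=70.4756 → 71.0723 [stop]  node(4,1) S=90.1383 payoff=59.2917 vs cont=58.6950 → 59.2917 [stop]  node(4,2) S=103.6900 payoff=45.7400 vs cont=45.1433 → 45.7400 [stop]  node(4,3) S=119.2791 payoff=30.1509 vs cont=29.6561 → 30.1509 [stop]  node(4,4) S=137.2119 payoff=12.2181 vs cont=14.8750 → 14.8750 [wait]  ⇒ S*(4)=119.2791
t_3: node(3,0) S=84.0419 payoff=65.3881 vs cont=64.7915 → 65.3881 [stop]  node(3,1) S=96.6770 payoff=52.7530 vs cont=52.1563 → 52.7530 [stop]  node(3,2) S=111.2117 payoff=38.2183 vs cont=37.6216 → 38.2183 [stop]  node(3,3) S=127.9317 payoff=21.4983 vs cont=22.2542 → 22.2542 [wait]  ⇒ S*(3)=111.2117
t_2: node(2,0) S=90.1383 payoff=59.2917 vs cont=58.6950 → 59.2917 [stop]  node(2,1) S=103.6900 payoff=45.7400 vs cont=45.1433 → 45.7400 [stop]  node(2,2) S=119.2791 payoff=30.1509 vs cont=29.9390 → 30.1509 [stop]  ⇒ S*(2)=119.2791
t_1: node(1,0) S=96.6770 payoff=52.7530 vs cont=52.1563 → 52.7530 [stop]  node(1,1) S=111.2117 payoff=38.2183 vs cont=37.6216 → 38.2183 [stop]  ⇒ S*(1)=111.2117
t_0: node(0,0) S=103.6900 payoff=45.7400 vs cont=45.1433 → 45.7400 [stop]  ⇒ S*(0)=103.6900

price = 45.7400
boundary = 103.6900 111.2117 119.2791 111.2117 119.2791 111.2117 119.2791 127.9317 137.2119
tree:
45.7400
52.7530 38.2183
59.2917 45.7400 30.1509
65.3881 52.7530 38.2183 22.2542
71.0723 59.2917 45.7400 30.1509 14.8750
76.3719 65.3881 52.7530 38.2183 21.6983 8.4648
81.3132 71.0723 59.2917 45.7400 30.1509 13.7830 3.4439
85.9202 76.3719 65.3881 52.7530 38.2183 21.4983 6.5110 0.5370
90.2157 81.3132 71.0723 59.2917 45.7400 30.1509 12.2181 1.1028 0.0000
94.2206 85.9202 76.3719 65.3881 52.7530 38.2183 21.4983 2.2646 0.0000 0.0000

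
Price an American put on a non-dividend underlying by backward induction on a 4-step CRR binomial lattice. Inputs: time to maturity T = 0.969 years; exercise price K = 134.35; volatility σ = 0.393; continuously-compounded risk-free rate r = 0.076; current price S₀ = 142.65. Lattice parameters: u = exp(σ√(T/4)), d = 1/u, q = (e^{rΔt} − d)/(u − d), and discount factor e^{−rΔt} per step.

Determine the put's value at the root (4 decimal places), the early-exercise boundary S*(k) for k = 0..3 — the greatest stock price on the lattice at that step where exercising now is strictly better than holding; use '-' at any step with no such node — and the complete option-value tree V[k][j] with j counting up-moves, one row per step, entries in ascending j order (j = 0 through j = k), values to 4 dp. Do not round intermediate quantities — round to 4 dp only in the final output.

price = 13.4033
boundary = - - 96.8859 79.8463
tree:
13.4033
22.8434 4.4440
37.4641 9.0446 0.0000
54.5037 18.4078 0.0000 0.0000
68.5465 37.4641 0.0000 0.0000 0.0000

Δt=0.24225, u=1.21340, d=0.82413, q=0.49953, disc=e^(-rΔt)=0.98176
k=4 terminal: V=max(K-S,0) → 68.5465 37.4641 0.0000 0.0000 0.0000
k=3: j=0 S=79.8463 intr=54.5037 cont=52.0528 V=54.5037[EX]; j=1 S=117.5618 intr=16.7882 cont=18.4078 V=18.4078[hold]; j=2 S=173.0922 intr=0.0000 cont=0.0000 V=0.0000[hold]; j=3 S=254.8525 intr=0.0000 cont=0.0000 V=0.0000[hold]  S*(3)=79.8463
k=2: j=0 S=96.8859 intr=37.4641 cont=35.8075 V=37.4641[EX]; j=1 S=142.6500 intr=0.0000 cont=9.0446 V=9.0446[hold]; j=2 S=210.0309 intr=0.0000 cont=0.0000 V=0.0000[hold]  S*(2)=96.8859
k=1: j=0 S=117.5618 intr=16.7882 cont=22.8434 V=22.8434[hold]; j=1 S=173.0922 intr=0.0000 cont=4.4440 V=4.4440[hold]  S*(1)=-
k=0: j=0 S=142.6500 intr=0.0000 cont=13.4033 V=13.4033[hold]  S*(0)=-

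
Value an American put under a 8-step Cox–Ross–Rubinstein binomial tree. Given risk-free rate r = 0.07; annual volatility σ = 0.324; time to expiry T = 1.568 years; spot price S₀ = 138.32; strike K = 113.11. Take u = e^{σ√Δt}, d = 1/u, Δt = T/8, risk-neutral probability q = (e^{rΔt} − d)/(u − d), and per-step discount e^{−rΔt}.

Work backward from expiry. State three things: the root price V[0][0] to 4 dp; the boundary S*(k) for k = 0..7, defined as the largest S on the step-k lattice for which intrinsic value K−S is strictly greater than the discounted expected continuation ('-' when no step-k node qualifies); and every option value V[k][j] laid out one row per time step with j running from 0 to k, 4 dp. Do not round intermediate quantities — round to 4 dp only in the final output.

price = 6.9038
boundary = - - - - 77.9296 67.5160 77.9296 89.9494
tree:
6.9038
10.8483 3.3332
16.5980 5.6649 1.2023
24.6113 9.4137 2.2474 0.2395
35.1804 15.2092 4.1480 0.4978 0.0000
45.5940 23.6981 7.5346 1.0345 0.0000 0.0000
54.6160 35.1804 13.4016 2.1501 0.0000 0.0000 0.0000
62.4324 45.5940 23.1606 4.4685 0.0000 0.0000 0.0000 0.0000
69.2044 54.6160 35.1804 9.2869 0.0000 0.0000 0.0000 0.0000 0.0000

params: Δt=0.19600 u=1.15424 d=0.86637 q=0.51219 e^(-rΔt)=0.98637
t_8 payoffs: 69.2044 54.6160 35.1804 9.2869 0.0000 0.0000 0.0000 0.0000 0.0000
t_7: node(7,0) S=50.6776 payoff=62.4324 vs cont=60.8912 → 62.4324 [stop]  node(7,1) S=67.5160 payoff=45.5940 vs cont=44.0527 → 45.5940 [stop]  node(7,2) S=89.9494 payoff=23.1606 vs cont=21.6193 → 23.1606 [stop]  node(7,3) S=119.8366 payoff=0.0000 vs cont=4.4685 → 4.4685 [wait]  node(7,4) S=159.6543 payoff=0.0000 vs cont=0.0000 → 0.0000 [wait]  node(7,5) S=212.7021 payoff=0.0000 vs cont=0.0000 → 0.0000 [wait]  node(7,6) S=283.3759 payoff=0.0000 vs cont=0.0000 → 0.0000 [wait]  node(7,7) S=377.5323 payoff=0.0000 vs cont=0.0000 → 0.0000 [wait]  ⇒ S*(7)=89.9494
t_6: node(6,0) S=58.4940 payoff=54.6160 vs cont=53.0747 → 54.6160 [stop]  node(6,1) S=77.9296 payoff=35.1804 vs cont=33.6391 → 35.1804 [stop]  node(6,2) S=103.8231 payoff=9.2869 vs cont=13.4016 → 13.4016 [wait]  node(6,3) S=138.3200 payoff=0.0000 vs cont=2.1501 → 2.1501 [wait]  node(6,4) S=184.2791 payoff=0.0000 vs cont=0.0000 → 0.0000 [wait]  node(6,5) S=245.5090 payoff=0.0000 vs cont=0.0000 → 0.0000 [wait]  node(6,6) S=327.0834 payoff=0.0000 vs cont=0.0000 → 0.0000 [wait]  ⇒ S*(6)=77.9296
t_5: node(5,0) S=67.5160 payoff=45.5940 vs cont=44.0527 → 45.5940 [stop]  node(5,1) S=89.9494 payoff=23.1606 vs cont=23.6981 → 23.6981 [wait]  node(5,2) S=119.8366 payoff=0.0000 vs cont=7.5346 → 7.5346 [wait]  node(5,3) S=159.6543 payoff=0.0000 vs cont=1.0345 → 1.0345 [wait]  node(5,4) S=212.7021 payoff=0.0000 vs cont=0.0000 → 0.0000 [wait]  node(5,5) S=283.3759 payoff=0.0000 vs cont=0.0000 → 0.0000 [wait]  ⇒ S*(5)=67.5160
t_4: node(4,0) S=77.9296 payoff=35.1804 vs cont=33.9106 → 35.1804 [stop]  node(4,1) S=103.8231 payoff=9.2869 vs cont=15.2092 → 15.2092 [wait]  node(4,2) S=138.3200 payoff=0.0000 vs cont=4.1480 → 4.1480 [wait]  node(4,3) S=184.2791 payoff=0.0000 vs cont=0.4978 → 0.4978 [wait]  node(4,4) S=245.5090 payoff=0.0000 vs cont=0.0000 → 0.0000 [wait]  ⇒ S*(4)=77.9296
t_3: node(3,0) S=89.9494 payoff=23.1606 vs cont=24.6113 → 24.6113 [wait]  node(3,1) S=119.8366 payoff=0.0000 vs cont=9.4137 → 9.4137 [wait]  node(3,2) S=159.6543 payoff=0.0000 vs cont=2.2474 → 2.2474 [wait]  node(3,3) S=212.7021 payoff=0.0000 vs cont=0.2395 → 0.2395 [wait]  ⇒ S*(3)=-
t_2: node(2,0) S=103.8231 payoff=9.2869 vs cont=16.5980 → 16.5980 [wait]  node(2,1) S=138.3200 payoff=0.0000 vs cont=5.6649 → 5.6649 [wait]  node(2,2) S=184.2791 payoff=0.0000 vs cont=1.2023 → 1.2023 [wait]  ⇒ S*(2)=-
t_1: node(1,0) S=119.8366 payoff=0.0000 vs cont=10.8483 → 10.8483 [wait]  node(1,1) S=159.6543 payoff=0.0000 vs cont=3.3332 → 3.3332 [wait]  ⇒ S*(1)=-
t_0: node(0,0) S=138.3200 payoff=0.0000 vs cont=6.9038 → 6.9038 [wait]  ⇒ S*(0)=-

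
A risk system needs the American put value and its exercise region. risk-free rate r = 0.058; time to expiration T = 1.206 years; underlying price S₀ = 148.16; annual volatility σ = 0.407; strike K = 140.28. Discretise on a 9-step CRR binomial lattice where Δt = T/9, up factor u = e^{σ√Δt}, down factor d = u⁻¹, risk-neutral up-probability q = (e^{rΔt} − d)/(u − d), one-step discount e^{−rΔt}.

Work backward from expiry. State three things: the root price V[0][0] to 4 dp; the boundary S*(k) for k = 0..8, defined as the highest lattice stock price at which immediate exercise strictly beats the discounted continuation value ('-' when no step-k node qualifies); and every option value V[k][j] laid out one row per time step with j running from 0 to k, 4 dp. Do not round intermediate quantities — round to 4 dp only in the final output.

price = 18.3209
boundary = - - - - 81.6423 94.7587 81.6423 94.7587 109.9823
tree:
18.3209
25.6354 10.9669
34.8845 16.3759 5.4875
46.0107 23.8103 8.8655 2.0438
58.6377 33.5450 14.0140 3.6248 0.4236
69.9386 45.5213 21.5607 6.3487 0.8353 0.0000
79.6752 58.6377 32.0465 10.9432 1.6471 0.0000 0.0000
88.0641 69.9386 45.5213 18.4718 3.2478 0.0000 0.0000 0.0000
95.2918 79.6752 58.6377 30.2977 6.4042 0.0000 0.0000 0.0000 0.0000
101.5190 88.0641 69.9386 45.5213 12.6282 0.0000 0.0000 0.0000 0.0000 0.0000

params: Δt=0.13400 u=1.16066 d=0.86158 q=0.48891 e^(-rΔt)=0.99226
t_9 payoffs: 101.5190 88.0641 69.9386 45.5213 12.6282 0.0000 0.0000 0.0000 0.0000 0.0000
t_8: node(8,0) S=44.9882 payoff=95.2918 vs cont=94.2057 → 95.2918 [stop]  node(8,1) S=60.6048 payoff=79.6752 vs cont=78.5892 → 79.6752 [stop]  node(8,2) S=81.6423 payoff=58.6377 vs cont=57.5517 → 58.6377 [stop]  node(8,3) S=109.9823 payoff=30.2977 vs cont=29.2116 → 30.2977 [stop]  node(8,4) S=148.1600 payoff=0.0000 vs cont=6.4042 → 6.4042 [wait]  node(8,5) S=199.5901 payoff=0.0000 vs cont=0.0000 → 0.0000 [wait]  node(8,6) S=268.8729 payoff=0.0000 vs cont=0.0000 → 0.0000 [wait]  node(8,7) S=362.2054 payoff=0.0000 vs cont=0.0000 → 0.0000 [wait]  node(8,8) S=487.9361 payoff=0.0000 vs cont=0.0000 → 0.0000 [wait]  ⇒ S*(8)=109.9823
t_7: node(7,0) S=52.2159 payoff=88.0641 vs cont=86.9780 → 88.0641 [stop]  node(7,1) S=70.3414 payoff=69.9386 vs cont=68.8526 → 69.9386 [stop]  node(7,2) S=94.7587 payoff=45.5213 vs cont=44.4353 → 45.5213 [stop]  node(7,3) S=127.6518 payoff=12.6282 vs cont=18.4718 → 18.4718 [wait]  node(7,4) S=171.9630 payoff=0.0000 vs cont=3.2478 → 3.2478 [wait]  node(7,5) S=231.6557 payoff=0.0000 vs cont=0.0000 → 0.0000 [wait]  node(7,6) S=312.0692 payoff=0.0000 vs cont=0.0000 → 0.0000 [wait]  node(7,7) S=420.3964 payoff=0.0000 vs cont=0.0000 → 0.0000 [wait]  ⇒ S*(7)=94.7587
t_6: node(6,0) S=60.6048 payoff=79.6752 vs cont=78.5892 → 79.6752 [stop]  node(6,1) S=81.6423 payoff=58.6377 vs cont=57.5517 → 58.6377 [stop]  node(6,2) S=109.9823 payoff=30.2977 vs cont=32.0465 → 32.0465 [wait]  node(6,3) S=148.1600 payoff=0.0000 vs cont=10.9432 → 10.9432 [wait]  node(6,4) S=199.5901 payoff=0.0000 vs cont=1.6471 → 1.6471 [wait]  node(6,5) S=268.8729 payoff=0.0000 vs cont=0.0000 → 0.0000 [wait]  node(6,6) S=362.2054 payoff=0.0000 vs cont=0.0000 → 0.0000 [wait]  ⇒ S*(6)=81.6423
t_5: node(5,0) S=70.3414 payoff=69.9386 vs cont=68.8526 → 69.9386 [stop]  node(5,1) S=94.7587 payoff=45.5213 vs cont=45.2837 → 45.5213 [stop]  node(5,2) S=127.6518 payoff=12.6282 vs cont=21.5607 → 21.5607 [wait]  node(5,3) S=171.9630 payoff=0.0000 vs cont=6.3487 → 6.3487 [wait]  node(5,4) S=231.6557 payoff=0.0000 vs cont=0.8353 → 0.8353 [wait]  node(5,5) S=312.0692 payoff=0.0000 vs cont=0.0000 → 0.0000 [wait]  ⇒ S*(5)=94.7587
t_4: node(4,0) S=81.6423 payoff=58.6377 vs cont=57.5517 → 58.6377 [stop]  node(4,1) S=109.9823 payoff=30.2977 vs cont=33.5450 → 33.5450 [wait]  node(4,2) S=148.1600 payoff=0.0000 vs cont=14.0140 → 14.0140 [wait]  node(4,3) S=199.5901 payoff=0.0000 vs cont=3.6248 → 3.6248 [wait]  node(4,4) S=268.8729 payoff=0.0000 vs cont=0.4236 → 0.4236 [wait]  ⇒ S*(4)=81.6423
t_3: node(3,0) S=94.7587 payoff=45.5213 vs cont=46.0107 → 46.0107 [wait]  node(3,1) S=127.6518 payoff=12.6282 vs cont=23.8103 → 23.8103 [wait]  node(3,2) S=171.9630 payoff=0.0000 vs cont=8.8655 → 8.8655 [wait]  node(3,3) S=231.6557 payoff=0.0000 vs cont=2.0438 → 2.0438 [wait]  ⇒ S*(3)=-
t_2: node(2,0) S=109.9823 payoff=30.2977 vs cont=34.8845 → 34.8845 [wait]  node(2,1) S=148.1600 payoff=0.0000 vs cont=16.3759 → 16.3759 [wait]  node(2,2) S=199.5901 payoff=0.0000 vs cont=5.4875 → 5.4875 [wait]  ⇒ S*(2)=-
t_1: node(1,0) S=127.6518 payoff=12.6282 vs cont=25.6354 → 25.6354 [wait]  node(1,1) S=171.9630 payoff=0.0000 vs cont=10.9669 → 10.9669 [wait]  ⇒ S*(1)=-
t_0: node(0,0) S=148.1600 payoff=0.0000 vs cont=18.3209 → 18.3209 [wait]  ⇒ S*(0)=-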